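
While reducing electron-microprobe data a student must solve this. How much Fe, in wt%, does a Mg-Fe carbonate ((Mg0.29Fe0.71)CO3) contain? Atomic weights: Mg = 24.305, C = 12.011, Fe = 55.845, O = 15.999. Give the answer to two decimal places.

Formula mass = 0.29·24.305 + 0.71·55.845 + 1·12.011 + 3·15.999 = 106.706 g/mol, of which 39.650 g is Fe.
So Fe makes up 39.650/106.706 = 0.3716 of the mass, i.e. 37.16%.

37.16 wt%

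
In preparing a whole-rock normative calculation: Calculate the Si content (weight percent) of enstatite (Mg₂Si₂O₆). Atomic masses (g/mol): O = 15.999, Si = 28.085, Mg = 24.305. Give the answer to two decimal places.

27.98 weight percent

M(Mg₂Si₂O₆) = 200.774 g/mol.
Si contributes 2 × 28.085 = 56.170 g per mole.
56.170/200.774 = 0.2798 → 27.98%.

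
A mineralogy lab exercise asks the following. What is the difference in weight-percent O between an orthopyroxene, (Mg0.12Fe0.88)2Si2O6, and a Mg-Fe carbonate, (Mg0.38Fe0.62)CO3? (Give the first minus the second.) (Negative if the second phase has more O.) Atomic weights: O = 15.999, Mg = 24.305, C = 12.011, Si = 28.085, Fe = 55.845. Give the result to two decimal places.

-8.75 percentage points

O in (Mg0.12Fe0.88)2Si2O6: molar mass 256.284 g/mol; 6×15.999 = 95.994 g → 37.46 wt%.
O in (Mg0.38Fe0.62)CO3: molar mass 103.868 g/mol; 3×15.999 = 47.997 g → 46.21 wt%.
Difference = 37.46 − 46.21 = -8.75 percentage points.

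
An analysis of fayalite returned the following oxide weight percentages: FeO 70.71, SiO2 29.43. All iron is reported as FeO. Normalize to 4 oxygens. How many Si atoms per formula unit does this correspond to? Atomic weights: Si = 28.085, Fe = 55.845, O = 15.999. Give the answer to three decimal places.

0.998 Si apfu

70.71 wt% FeO ÷ 71.844 g/mol = 0.98422 mol, giving 0.98422 Fe and 0.98422 O.
29.43 wt% SiO2 ÷ 60.083 g/mol = 0.48982 mol, giving 0.48982 Si and 0.97964 O.
Oxygen sums to 1.96386; scaling by 4/1.96386 = 2.03681 puts the formula on 4 O.
Si: 0.48982 × 2.03681 = 0.998 atoms per formula unit.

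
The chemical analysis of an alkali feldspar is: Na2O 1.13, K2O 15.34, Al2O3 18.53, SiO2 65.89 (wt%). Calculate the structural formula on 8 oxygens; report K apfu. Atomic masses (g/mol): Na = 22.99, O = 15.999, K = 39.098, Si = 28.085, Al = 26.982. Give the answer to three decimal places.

1.13 wt% Na2O ÷ 61.979 g/mol = 0.01823 mol, giving 0.03646 Na and 0.01823 O.
15.34 wt% K2O ÷ 94.195 g/mol = 0.16285 mol, giving 0.32570 K and 0.16285 O.
18.53 wt% Al2O3 ÷ 101.961 g/mol = 0.18174 mol, giving 0.36348 Al and 0.54522 O.
65.89 wt% SiO2 ÷ 60.083 g/mol = 1.09665 mol, giving 1.09665 Si and 2.19330 O.
Oxygen sums to 2.91960; scaling by 8/2.91960 = 2.74010 puts the formula on 8 O.
K: 0.32570 × 2.74010 = 0.892 atoms per formula unit.

0.892 K apfu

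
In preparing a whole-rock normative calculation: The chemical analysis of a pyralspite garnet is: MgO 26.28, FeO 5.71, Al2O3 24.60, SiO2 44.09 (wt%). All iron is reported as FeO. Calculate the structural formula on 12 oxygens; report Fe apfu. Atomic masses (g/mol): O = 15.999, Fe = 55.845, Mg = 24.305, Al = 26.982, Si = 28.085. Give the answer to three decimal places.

0.326 Fe apfu

MgO (M=40.304): mol = 0.65204; Mg = 0.65204, O = 0.65204.
FeO (M=71.844): mol = 0.07948; Fe = 0.07948, O = 0.07948.
Al2O3 (M=101.961): mol = 0.24127; Al = 0.48254, O = 0.72381.
SiO2 (M=60.083): mol = 0.73382; Si = 0.73382, O = 1.46764.
ΣO = 2.92297; factor = 12/ΣO = 4.10541.
Fe apfu = 0.07948 × 4.10541 = 0.326.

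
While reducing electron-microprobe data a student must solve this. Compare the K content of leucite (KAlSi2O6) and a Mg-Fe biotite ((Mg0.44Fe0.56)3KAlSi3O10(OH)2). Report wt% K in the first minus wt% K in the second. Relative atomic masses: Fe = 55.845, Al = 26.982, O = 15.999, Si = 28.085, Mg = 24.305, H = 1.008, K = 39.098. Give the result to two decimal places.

M(KAlSi2O6) = 218.244 g/mol, so wt% K = 39.098/218.244 × 100 = 17.91%.
M((Mg0.44Fe0.56)3KAlSi3O10(OH)2) = 470.241 g/mol, so wt% K = 39.098/470.241 × 100 = 8.31%.
17.91 − 8.31 = 9.60 pp.

9.60 percentage points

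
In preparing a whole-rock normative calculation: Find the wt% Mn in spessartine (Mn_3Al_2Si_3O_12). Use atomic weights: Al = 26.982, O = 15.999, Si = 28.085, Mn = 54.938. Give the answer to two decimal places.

33.29 weight percent

Formula mass = 3×54.938 + 2×26.982 + 3×28.085 + 12×15.999 = 495.021 g/mol, of which 164.814 g is Mn.
So Mn makes up 164.814/495.021 = 0.3329 of the mass, i.e. 33.29%.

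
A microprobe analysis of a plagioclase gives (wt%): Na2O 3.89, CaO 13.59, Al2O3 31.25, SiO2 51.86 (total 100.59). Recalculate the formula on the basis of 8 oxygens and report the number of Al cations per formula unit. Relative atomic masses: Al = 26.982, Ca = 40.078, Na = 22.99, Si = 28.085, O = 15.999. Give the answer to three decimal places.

1.662 Al apfu

3.89 wt% Na2O ÷ 61.979 g/mol = 0.06276 mol, giving 0.12552 Na and 0.06276 O.
13.59 wt% CaO ÷ 56.077 g/mol = 0.24235 mol, giving 0.24235 Ca and 0.24235 O.
31.25 wt% Al2O3 ÷ 101.961 g/mol = 0.30649 mol, giving 0.61298 Al and 0.91947 O.
51.86 wt% SiO2 ÷ 60.083 g/mol = 0.86314 mol, giving 0.86314 Si and 1.72628 O.
Oxygen sums to 2.95086; scaling by 8/2.95086 = 2.71107 puts the formula on 8 O.
Al: 0.61298 × 2.71107 = 1.662 atoms per formula unit.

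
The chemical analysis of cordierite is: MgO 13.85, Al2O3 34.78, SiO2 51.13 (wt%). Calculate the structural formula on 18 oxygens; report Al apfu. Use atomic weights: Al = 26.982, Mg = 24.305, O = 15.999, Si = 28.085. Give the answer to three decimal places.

MgO: 13.85/40.304 = 0.34364 mol → 0.34364 mol Mg, 0.34364 mol O.
Al2O3: 34.78/101.961 = 0.34111 mol → 0.68222 mol Al, 1.02333 mol O.
SiO2: 51.13/60.083 = 0.85099 mol → 0.85099 mol Si, 1.70198 mol O.
Total oxygen = 3.06895 mol. Normalization factor = 18/3.06895 = 5.86520.
Al per 18 O = 0.68222 × 5.86520 = 4.001.

4.001 Al apfu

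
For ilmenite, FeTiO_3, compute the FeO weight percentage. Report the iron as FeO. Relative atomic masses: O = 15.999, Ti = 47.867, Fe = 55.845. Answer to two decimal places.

47.36 wt%

Formula mass = 151.709 g/mol.
1 Fe → 1.0000 mol FeO per formula unit; M(FeO) = 71.844, so FeO mass = 71.844 g.
71.844/151.709 × 100 = 47.36 wt%.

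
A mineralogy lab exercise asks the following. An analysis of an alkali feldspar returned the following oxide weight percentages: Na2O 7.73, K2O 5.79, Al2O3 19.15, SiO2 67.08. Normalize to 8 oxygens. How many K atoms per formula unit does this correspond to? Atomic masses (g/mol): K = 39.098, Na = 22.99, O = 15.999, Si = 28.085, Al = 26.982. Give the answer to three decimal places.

0.330 K apfu

Na2O (M=61.979): mol = 0.12472; Na = 0.24944, O = 0.12472.
K2O (M=94.195): mol = 0.06147; K = 0.12294, O = 0.06147.
Al2O3 (M=101.961): mol = 0.18782; Al = 0.37564, O = 0.56346.
SiO2 (M=60.083): mol = 1.11646; Si = 1.11646, O = 2.23292.
ΣO = 2.98257; factor = 8/ΣO = 2.68225.
K apfu = 0.12294 × 2.68225 = 0.330.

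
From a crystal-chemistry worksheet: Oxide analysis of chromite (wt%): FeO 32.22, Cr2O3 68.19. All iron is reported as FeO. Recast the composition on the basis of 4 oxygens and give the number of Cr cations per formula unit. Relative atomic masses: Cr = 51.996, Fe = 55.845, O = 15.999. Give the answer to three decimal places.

2.000 Cr apfu

FeO (M=71.844): mol = 0.44847; Fe = 0.44847, O = 0.44847.
Cr2O3 (M=151.989): mol = 0.44865; Cr = 0.89730, O = 1.34595.
ΣO = 1.79442; factor = 4/ΣO = 2.22913.
Cr apfu = 0.89730 × 2.22913 = 2.000.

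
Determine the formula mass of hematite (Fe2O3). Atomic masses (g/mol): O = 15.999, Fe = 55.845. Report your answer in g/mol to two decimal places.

The formula mass is the sum 2(55.845) + 3(15.999).

159.69 g/mol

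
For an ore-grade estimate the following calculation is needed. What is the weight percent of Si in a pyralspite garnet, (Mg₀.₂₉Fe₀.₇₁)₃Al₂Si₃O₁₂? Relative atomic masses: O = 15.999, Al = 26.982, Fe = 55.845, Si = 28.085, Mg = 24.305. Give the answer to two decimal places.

17.92 weight percent

Formula mass = 0.87×24.305 + 2.13×55.845 + 2×26.982 + 3×28.085 + 12×15.999 = 470.302 g/mol, of which 84.255 g is Si.
So Si makes up 84.255/470.302 = 0.1792 of the mass, i.e. 17.92%.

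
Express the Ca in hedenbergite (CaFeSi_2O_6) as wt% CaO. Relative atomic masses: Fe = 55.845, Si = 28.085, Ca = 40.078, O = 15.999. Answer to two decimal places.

Molar mass of CaFeSi_2O_6 = 1*40.078 + 1*55.845 + 2*28.085 + 6*15.999 = 248.087 g/mol.
Each formula unit contains 1 Ca, equivalent to 1/1 = 1.0000 mol CaO.
M(CaO) = 1×40.078 + 1×15.999 = 56.077 g/mol.
Mass of CaO per formula unit = 1.0000 × 56.077 = 56.077 g.
CaO wt% = 56.077 / 248.087 × 100 = 22.60%.

22.60 wt%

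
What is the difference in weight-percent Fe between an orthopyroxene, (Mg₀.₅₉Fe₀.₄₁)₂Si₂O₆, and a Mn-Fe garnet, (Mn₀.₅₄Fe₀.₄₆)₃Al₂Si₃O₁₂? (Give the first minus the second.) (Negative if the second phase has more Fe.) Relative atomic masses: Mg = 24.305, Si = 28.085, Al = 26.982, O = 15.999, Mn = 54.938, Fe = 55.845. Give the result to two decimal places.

4.68 percentage points

M((Mg₀.₅₉Fe₀.₄₁)₂Si₂O₆) = 226.637 g/mol, so wt% Fe = 45.793/226.637 × 100 = 20.21%.
M((Mn₀.₅₄Fe₀.₄₆)₃Al₂Si₃O₁₂) = 496.273 g/mol, so wt% Fe = 77.066/496.273 × 100 = 15.53%.
20.21 − 15.53 = 4.68 pp.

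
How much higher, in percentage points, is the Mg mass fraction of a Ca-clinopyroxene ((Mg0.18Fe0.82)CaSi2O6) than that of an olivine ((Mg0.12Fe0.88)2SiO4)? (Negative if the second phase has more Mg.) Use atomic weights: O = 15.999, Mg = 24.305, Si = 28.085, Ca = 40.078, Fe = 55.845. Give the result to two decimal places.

-1.17 percentage points

M((Mg0.18Fe0.82)CaSi2O6) = 242.410 g/mol, so wt% Mg = 4.375/242.410 × 100 = 1.80%.
M((Mg0.12Fe0.88)2SiO4) = 196.201 g/mol, so wt% Mg = 5.833/196.201 × 100 = 2.97%.
1.80 − 2.97 = -1.17 pp.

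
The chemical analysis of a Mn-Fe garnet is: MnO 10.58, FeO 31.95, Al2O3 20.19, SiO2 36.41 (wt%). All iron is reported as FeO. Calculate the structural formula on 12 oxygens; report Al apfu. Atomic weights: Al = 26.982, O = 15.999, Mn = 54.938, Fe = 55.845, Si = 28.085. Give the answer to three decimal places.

MnO (M=70.937): mol = 0.14915; Mn = 0.14915, O = 0.14915.
FeO (M=71.844): mol = 0.44471; Fe = 0.44471, O = 0.44471.
Al2O3 (M=101.961): mol = 0.19802; Al = 0.39604, O = 0.59406.
SiO2 (M=60.083): mol = 0.60600; Si = 0.60600, O = 1.21200.
ΣO = 2.39992; factor = 12/ΣO = 5.00017.
Al apfu = 0.39604 × 5.00017 = 1.980.

1.980 Al apfu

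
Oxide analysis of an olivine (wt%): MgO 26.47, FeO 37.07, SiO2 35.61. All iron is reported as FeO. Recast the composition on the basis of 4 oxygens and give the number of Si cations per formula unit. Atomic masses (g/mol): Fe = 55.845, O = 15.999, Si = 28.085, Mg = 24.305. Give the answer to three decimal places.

MgO: 26.47/40.304 = 0.65676 mol → 0.65676 mol Mg, 0.65676 mol O.
FeO: 37.07/71.844 = 0.51598 mol → 0.51598 mol Fe, 0.51598 mol O.
SiO2: 35.61/60.083 = 0.59268 mol → 0.59268 mol Si, 1.18536 mol O.
Total oxygen = 2.35810 mol. Normalization factor = 4/2.35810 = 1.69628.
Si per 4 O = 0.59268 × 1.69628 = 1.005.

1.005 Si apfu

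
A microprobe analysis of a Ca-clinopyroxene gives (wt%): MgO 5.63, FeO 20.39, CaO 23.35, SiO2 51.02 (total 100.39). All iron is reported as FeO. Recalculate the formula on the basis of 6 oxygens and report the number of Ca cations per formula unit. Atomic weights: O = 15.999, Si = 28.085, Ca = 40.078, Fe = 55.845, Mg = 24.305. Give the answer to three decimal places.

0.984 Ca apfu

MgO (M=40.304): mol = 0.13969; Mg = 0.13969, O = 0.13969.
FeO (M=71.844): mol = 0.28381; Fe = 0.28381, O = 0.28381.
CaO (M=56.077): mol = 0.41639; Ca = 0.41639, O = 0.41639.
SiO2 (M=60.083): mol = 0.84916; Si = 0.84916, O = 1.69832.
ΣO = 2.53821; factor = 6/ΣO = 2.36387.
Ca apfu = 0.41639 × 2.36387 = 0.984.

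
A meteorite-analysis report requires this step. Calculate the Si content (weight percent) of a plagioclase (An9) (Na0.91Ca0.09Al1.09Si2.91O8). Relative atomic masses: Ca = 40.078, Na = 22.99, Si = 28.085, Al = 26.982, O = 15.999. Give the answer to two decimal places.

31.00 weight percent

Molar mass of Na0.91Ca0.09Al1.09Si2.91O8: 0.91×22.99 + 0.09×40.078 + 1.09×26.982 + 2.91×28.085 + 8×15.999 = 263.658 g/mol.
Mass of Si per formula unit: 2.91 × 28.085 = 81.727 g.
Weight fraction Si = 81.727 / 263.658 = 0.3100.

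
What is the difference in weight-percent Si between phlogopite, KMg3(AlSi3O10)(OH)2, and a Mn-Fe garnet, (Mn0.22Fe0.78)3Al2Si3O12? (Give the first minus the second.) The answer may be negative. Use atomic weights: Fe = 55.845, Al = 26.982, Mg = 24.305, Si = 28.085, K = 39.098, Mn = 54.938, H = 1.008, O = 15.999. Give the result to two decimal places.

M(KMg3(AlSi3O10)(OH)2) = 417.254 g/mol, so wt% Si = 84.255/417.254 × 100 = 20.19%.
M((Mn0.22Fe0.78)3Al2Si3O12) = 497.143 g/mol, so wt% Si = 84.255/497.143 × 100 = 16.95%.
20.19 − 16.95 = 3.24 pp.

3.24 percentage points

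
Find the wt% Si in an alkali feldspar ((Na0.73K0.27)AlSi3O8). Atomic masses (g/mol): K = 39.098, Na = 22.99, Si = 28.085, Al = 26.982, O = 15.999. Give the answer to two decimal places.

31.61 weight percent

Molar mass of (Na0.73K0.27)AlSi3O8: 0.73·22.99 + 0.27·39.098 + 1·26.982 + 3·28.085 + 8·15.999 = 266.568 g/mol.
Mass of Si per formula unit: 3 × 28.085 = 84.255 g.
Weight fraction Si = 84.255 / 266.568 = 0.3161.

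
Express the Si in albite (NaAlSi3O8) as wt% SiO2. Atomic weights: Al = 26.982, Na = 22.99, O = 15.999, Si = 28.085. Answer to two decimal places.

Formula mass = 262.219 g/mol.
3 Si → 3.0000 mol SiO2 per formula unit; M(SiO2) = 60.083, so SiO2 mass = 180.249 g.
180.249/262.219 × 100 = 68.74 wt%.

68.74 wt%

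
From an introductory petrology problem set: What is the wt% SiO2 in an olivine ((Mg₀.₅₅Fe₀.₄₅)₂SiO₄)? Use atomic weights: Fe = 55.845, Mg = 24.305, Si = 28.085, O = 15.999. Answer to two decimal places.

35.54 wt%

M((Mg₀.₅₅Fe₀.₄₅)₂SiO₄) = 169.077 g/mol; M(SiO2) = 60.083 g/mol.
Moles SiO2 per formula unit = 1 Si ÷ 1 = 1.0000.
SiO2 fraction = (1.0000 × 60.083) / 169.077 = 60.083/169.077 = 0.3554.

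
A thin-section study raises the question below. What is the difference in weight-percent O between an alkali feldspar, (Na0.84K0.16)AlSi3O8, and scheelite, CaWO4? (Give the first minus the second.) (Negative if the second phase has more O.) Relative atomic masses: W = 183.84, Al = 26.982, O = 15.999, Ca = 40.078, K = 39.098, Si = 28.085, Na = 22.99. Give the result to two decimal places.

26.11 percentage points

M((Na0.84K0.16)AlSi3O8) = 264.796 g/mol, so wt% O = 127.992/264.796 × 100 = 48.34%.
M(CaWO4) = 287.914 g/mol, so wt% O = 63.996/287.914 × 100 = 22.23%.
48.34 − 22.23 = 26.11 pp.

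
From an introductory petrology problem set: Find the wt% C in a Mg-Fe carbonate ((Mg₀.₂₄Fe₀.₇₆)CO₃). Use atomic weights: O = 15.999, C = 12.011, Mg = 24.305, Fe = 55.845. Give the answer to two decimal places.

11.09 wt%

M((Mg₀.₂₄Fe₀.₇₆)CO₃) = 108.283 g/mol.
C contributes 1 × 12.011 = 12.011 g per mole.
12.011/108.283 = 0.1109 → 11.09%.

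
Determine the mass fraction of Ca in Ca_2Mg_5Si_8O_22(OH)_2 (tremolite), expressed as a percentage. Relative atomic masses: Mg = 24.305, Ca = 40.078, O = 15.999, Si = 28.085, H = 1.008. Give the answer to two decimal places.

Formula mass = 2*40.078 + 5*24.305 + 8*28.085 + 24*15.999 + 2*1.008 = 812.353 g/mol, of which 80.156 g is Ca.
So Ca makes up 80.156/812.353 = 0.0987 of the mass, i.e. 9.87%.

9.87 wt%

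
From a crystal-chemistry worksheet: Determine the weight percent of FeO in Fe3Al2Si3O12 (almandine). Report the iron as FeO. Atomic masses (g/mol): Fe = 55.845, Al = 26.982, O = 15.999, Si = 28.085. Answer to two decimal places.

Formula mass = 497.742 g/mol.
3 Fe → 3.0000 mol FeO per formula unit; M(FeO) = 71.844, so FeO mass = 215.532 g.
215.532/497.742 × 100 = 43.30 wt%.

43.30 wt%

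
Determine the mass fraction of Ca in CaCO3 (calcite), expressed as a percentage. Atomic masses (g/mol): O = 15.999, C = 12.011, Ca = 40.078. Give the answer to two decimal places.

M(CaCO3) = 100.086 g/mol.
Ca contributes 1 × 40.078 = 40.078 g per mole.
40.078/100.086 = 0.4004 → 40.04%.

40.04 mass %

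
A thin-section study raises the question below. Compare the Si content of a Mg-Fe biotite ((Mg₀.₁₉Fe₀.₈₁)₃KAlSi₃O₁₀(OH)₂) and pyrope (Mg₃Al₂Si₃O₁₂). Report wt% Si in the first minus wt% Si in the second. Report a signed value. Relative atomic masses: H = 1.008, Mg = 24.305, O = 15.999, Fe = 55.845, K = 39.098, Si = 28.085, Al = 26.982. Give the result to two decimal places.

-3.84 percentage points

M((Mg₀.₁₉Fe₀.₈₁)₃KAlSi₃O₁₀(OH)₂) = 493.896 g/mol, so wt% Si = 84.255/493.896 × 100 = 17.06%.
M(Mg₃Al₂Si₃O₁₂) = 403.122 g/mol, so wt% Si = 84.255/403.122 × 100 = 20.90%.
17.06 − 20.90 = -3.84 pp.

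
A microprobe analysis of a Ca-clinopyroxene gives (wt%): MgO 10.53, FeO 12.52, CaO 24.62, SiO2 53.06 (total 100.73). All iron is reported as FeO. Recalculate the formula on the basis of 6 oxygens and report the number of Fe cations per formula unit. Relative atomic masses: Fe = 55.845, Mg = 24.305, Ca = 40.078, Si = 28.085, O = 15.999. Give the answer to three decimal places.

0.396 Fe apfu

MgO (M=40.304): mol = 0.26126; Mg = 0.26126, O = 0.26126.
FeO (M=71.844): mol = 0.17427; Fe = 0.17427, O = 0.17427.
CaO (M=56.077): mol = 0.43904; Ca = 0.43904, O = 0.43904.
SiO2 (M=60.083): mol = 0.88311; Si = 0.88311, O = 1.76622.
ΣO = 2.64079; factor = 6/ΣO = 2.27205.
Fe apfu = 0.17427 × 2.27205 = 0.396.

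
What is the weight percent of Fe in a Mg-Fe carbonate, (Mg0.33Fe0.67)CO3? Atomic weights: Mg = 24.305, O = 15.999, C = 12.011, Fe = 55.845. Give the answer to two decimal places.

Formula mass = 0.33·24.305 + 0.67·55.845 + 1·12.011 + 3·15.999 = 105.445 g/mol, of which 37.416 g is Fe.
So Fe makes up 37.416/105.445 = 0.3548 of the mass, i.e. 35.48%.

35.48 weight percent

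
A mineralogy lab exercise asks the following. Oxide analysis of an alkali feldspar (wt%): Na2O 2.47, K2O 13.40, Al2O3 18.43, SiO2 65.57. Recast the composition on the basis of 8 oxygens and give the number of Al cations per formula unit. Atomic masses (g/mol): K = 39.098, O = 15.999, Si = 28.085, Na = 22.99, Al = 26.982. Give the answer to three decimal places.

0.995 Al apfu

2.47 wt% Na2O ÷ 61.979 g/mol = 0.03985 mol, giving 0.07970 Na and 0.03985 O.
13.40 wt% K2O ÷ 94.195 g/mol = 0.14226 mol, giving 0.28452 K and 0.14226 O.
18.43 wt% Al2O3 ÷ 101.961 g/mol = 0.18076 mol, giving 0.36152 Al and 0.54228 O.
65.57 wt% SiO2 ÷ 60.083 g/mol = 1.09132 mol, giving 1.09132 Si and 2.18264 O.
Oxygen sums to 2.90703; scaling by 8/2.90703 = 2.75195 puts the formula on 8 O.
Al: 0.36152 × 2.75195 = 0.995 atoms per formula unit.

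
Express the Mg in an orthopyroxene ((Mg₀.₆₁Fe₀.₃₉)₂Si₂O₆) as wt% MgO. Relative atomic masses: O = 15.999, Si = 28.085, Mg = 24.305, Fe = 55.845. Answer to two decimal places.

Formula mass = 225.375 g/mol.
1.22 Mg → 1.2200 mol MgO per formula unit; M(MgO) = 40.304, so MgO mass = 49.171 g.
49.171/225.375 × 100 = 21.82 wt%.

21.82 wt%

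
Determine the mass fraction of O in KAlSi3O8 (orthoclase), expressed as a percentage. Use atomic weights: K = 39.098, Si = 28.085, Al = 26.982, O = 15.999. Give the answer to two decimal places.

45.99 wt%

M(KAlSi3O8) = 278.327 g/mol.
O contributes 8 × 15.999 = 127.992 g per mole.
127.992/278.327 = 0.4599 → 45.99%.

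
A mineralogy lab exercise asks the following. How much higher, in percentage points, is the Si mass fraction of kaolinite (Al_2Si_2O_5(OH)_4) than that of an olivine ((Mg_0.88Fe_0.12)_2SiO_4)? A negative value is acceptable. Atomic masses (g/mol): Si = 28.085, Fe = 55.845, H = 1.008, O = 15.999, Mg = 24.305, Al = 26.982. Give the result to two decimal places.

2.82 percentage points

M(Al_2Si_2O_5(OH)_4) = 258.157 g/mol, so wt% Si = 56.170/258.157 × 100 = 21.76%.
M((Mg_0.88Fe_0.12)_2SiO_4) = 148.261 g/mol, so wt% Si = 28.085/148.261 × 100 = 18.94%.
21.76 − 18.94 = 2.82 pp.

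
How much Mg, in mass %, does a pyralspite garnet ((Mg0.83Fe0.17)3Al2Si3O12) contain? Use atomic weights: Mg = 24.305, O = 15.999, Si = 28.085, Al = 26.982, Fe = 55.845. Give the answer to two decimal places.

14.44 mass %

M((Mg0.83Fe0.17)3Al2Si3O12) = 419.207 g/mol.
Mg contributes 2.49 × 24.305 = 60.519 g per mole.
60.519/419.207 = 0.1444 → 14.44%.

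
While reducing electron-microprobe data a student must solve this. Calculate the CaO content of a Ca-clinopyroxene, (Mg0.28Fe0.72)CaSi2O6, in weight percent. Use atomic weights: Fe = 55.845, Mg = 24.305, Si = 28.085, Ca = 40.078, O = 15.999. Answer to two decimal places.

M((Mg0.28Fe0.72)CaSi2O6) = 239.256 g/mol; M(CaO) = 56.077 g/mol.
Moles CaO per formula unit = 1 Ca ÷ 1 = 1.0000.
CaO fraction = (1.0000 × 56.077) / 239.256 = 56.077/239.256 = 0.2344.

23.44 wt%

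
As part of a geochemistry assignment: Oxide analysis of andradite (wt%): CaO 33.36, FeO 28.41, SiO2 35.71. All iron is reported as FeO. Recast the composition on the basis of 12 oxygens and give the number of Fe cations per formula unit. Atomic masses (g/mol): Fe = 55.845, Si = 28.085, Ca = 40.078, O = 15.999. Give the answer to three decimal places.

2.178 Fe apfu

CaO (M=56.077): mol = 0.59490; Ca = 0.59490, O = 0.59490.
FeO (M=71.844): mol = 0.39544; Fe = 0.39544, O = 0.39544.
SiO2 (M=60.083): mol = 0.59434; Si = 0.59434, O = 1.18868.
ΣO = 2.17902; factor = 12/ΣO = 5.50706.
Fe apfu = 0.39544 × 5.50706 = 2.178.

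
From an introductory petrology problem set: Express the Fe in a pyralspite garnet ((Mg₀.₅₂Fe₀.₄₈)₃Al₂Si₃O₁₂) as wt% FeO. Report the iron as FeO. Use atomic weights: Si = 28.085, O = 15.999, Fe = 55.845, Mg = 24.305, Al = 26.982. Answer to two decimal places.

Molar mass of (Mg₀.₅₂Fe₀.₄₈)₃Al₂Si₃O₁₂ = 1.56·24.305 + 1.44·55.845 + 2·26.982 + 3·28.085 + 12·15.999 = 448.540 g/mol.
Each formula unit contains 1.44 Fe, equivalent to 1.44/1 = 1.4400 mol FeO.
M(FeO) = 1×55.845 + 1×15.999 = 71.844 g/mol.
Mass of FeO per formula unit = 1.4400 × 71.844 = 103.455 g.
FeO wt% = 103.455 / 448.540 × 100 = 23.06%.

23.06 wt%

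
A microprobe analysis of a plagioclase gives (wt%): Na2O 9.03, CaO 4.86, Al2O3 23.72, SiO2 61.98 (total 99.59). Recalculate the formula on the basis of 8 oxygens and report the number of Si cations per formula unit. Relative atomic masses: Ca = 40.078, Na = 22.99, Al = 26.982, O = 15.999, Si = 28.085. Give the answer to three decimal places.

9.03 wt% Na2O ÷ 61.979 g/mol = 0.14569 mol, giving 0.29138 Na and 0.14569 O.
4.86 wt% CaO ÷ 56.077 g/mol = 0.08667 mol, giving 0.08667 Ca and 0.08667 O.
23.72 wt% Al2O3 ÷ 101.961 g/mol = 0.23264 mol, giving 0.46528 Al and 0.69792 O.
61.98 wt% SiO2 ÷ 60.083 g/mol = 1.03157 mol, giving 1.03157 Si and 2.06314 O.
Oxygen sums to 2.99342; scaling by 8/2.99342 = 2.67253 puts the formula on 8 O.
Si: 1.03157 × 2.67253 = 2.757 atoms per formula unit.

2.757 Si apfu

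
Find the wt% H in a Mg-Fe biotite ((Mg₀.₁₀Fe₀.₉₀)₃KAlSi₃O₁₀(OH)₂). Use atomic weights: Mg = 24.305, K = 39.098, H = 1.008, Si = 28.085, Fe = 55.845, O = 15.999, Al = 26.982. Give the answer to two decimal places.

M((Mg₀.₁₀Fe₀.₉₀)₃KAlSi₃O₁₀(OH)₂) = 502.412 g/mol.
H contributes 2 × 1.008 = 2.016 g per mole.
2.016/502.412 = 0.0040 → 0.40%.

0.40 wt%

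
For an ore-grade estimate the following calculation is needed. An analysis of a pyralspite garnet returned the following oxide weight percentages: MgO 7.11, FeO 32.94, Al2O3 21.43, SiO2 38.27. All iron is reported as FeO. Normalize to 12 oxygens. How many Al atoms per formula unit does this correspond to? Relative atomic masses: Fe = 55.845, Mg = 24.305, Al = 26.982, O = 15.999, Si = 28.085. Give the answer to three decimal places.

1.986 Al apfu

7.11 wt% MgO ÷ 40.304 g/mol = 0.17641 mol, giving 0.17641 Mg and 0.17641 O.
32.94 wt% FeO ÷ 71.844 g/mol = 0.45849 mol, giving 0.45849 Fe and 0.45849 O.
21.43 wt% Al2O3 ÷ 101.961 g/mol = 0.21018 mol, giving 0.42036 Al and 0.63054 O.
38.27 wt% SiO2 ÷ 60.083 g/mol = 0.63695 mol, giving 0.63695 Si and 1.27390 O.
Oxygen sums to 2.53934; scaling by 12/2.53934 = 4.72564 puts the formula on 12 O.
Al: 0.42036 × 4.72564 = 1.986 atoms per formula unit.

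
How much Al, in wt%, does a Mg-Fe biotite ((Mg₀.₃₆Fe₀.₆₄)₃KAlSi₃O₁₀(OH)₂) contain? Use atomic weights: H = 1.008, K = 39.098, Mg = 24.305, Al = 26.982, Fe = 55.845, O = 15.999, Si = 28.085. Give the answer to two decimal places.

5.65 wt%

M((Mg₀.₃₆Fe₀.₆₄)₃KAlSi₃O₁₀(OH)₂) = 477.811 g/mol.
Al contributes 1 × 26.982 = 26.982 g per mole.
26.982/477.811 = 0.0565 → 5.65%.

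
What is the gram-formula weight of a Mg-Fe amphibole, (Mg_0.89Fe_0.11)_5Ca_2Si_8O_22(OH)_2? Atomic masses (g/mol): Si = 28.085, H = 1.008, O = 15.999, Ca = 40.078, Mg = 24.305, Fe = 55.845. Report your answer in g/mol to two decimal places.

829.70 g/mol

The formula mass is the sum 4.45(24.305) + 0.55(55.845) + 2(40.078) + 8(28.085) + 24(15.999) + 2(1.008).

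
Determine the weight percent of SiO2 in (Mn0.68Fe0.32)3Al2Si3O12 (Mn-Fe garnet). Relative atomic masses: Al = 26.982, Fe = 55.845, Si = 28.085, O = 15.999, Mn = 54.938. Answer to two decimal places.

Formula mass = 495.892 g/mol.
3 Si → 3.0000 mol SiO2 per formula unit; M(SiO2) = 60.083, so SiO2 mass = 180.249 g.
180.249/495.892 × 100 = 36.35 wt%.

36.35 wt%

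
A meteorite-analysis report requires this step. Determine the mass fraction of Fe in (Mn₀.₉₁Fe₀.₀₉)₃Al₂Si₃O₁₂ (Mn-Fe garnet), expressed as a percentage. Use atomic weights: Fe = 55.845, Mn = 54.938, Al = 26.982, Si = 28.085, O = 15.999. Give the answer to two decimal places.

3.04 wt%

Molar mass of (Mn₀.₉₁Fe₀.₀₉)₃Al₂Si₃O₁₂: 2.73×54.938 + 0.27×55.845 + 2×26.982 + 3×28.085 + 12×15.999 = 495.266 g/mol.
Mass of Fe per formula unit: 0.27 × 55.845 = 15.078 g.
Weight fraction Fe = 15.078 / 495.266 = 0.0304.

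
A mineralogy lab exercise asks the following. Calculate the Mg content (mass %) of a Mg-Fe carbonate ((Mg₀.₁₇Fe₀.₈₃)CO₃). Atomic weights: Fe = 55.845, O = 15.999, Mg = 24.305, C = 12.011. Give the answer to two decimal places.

Formula mass = 0.17×24.305 + 0.83×55.845 + 1×12.011 + 3×15.999 = 110.491 g/mol, of which 4.132 g is Mg.
So Mg makes up 4.132/110.491 = 0.0374 of the mass, i.e. 3.74%.

3.74 mass %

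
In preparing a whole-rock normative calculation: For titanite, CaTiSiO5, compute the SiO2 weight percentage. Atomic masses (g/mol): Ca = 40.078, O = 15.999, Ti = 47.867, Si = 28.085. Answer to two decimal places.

M(CaTiSiO5) = 196.025 g/mol; M(SiO2) = 60.083 g/mol.
Moles SiO2 per formula unit = 1 Si ÷ 1 = 1.0000.
SiO2 fraction = (1.0000 × 60.083) / 196.025 = 60.083/196.025 = 0.3065.

30.65 wt%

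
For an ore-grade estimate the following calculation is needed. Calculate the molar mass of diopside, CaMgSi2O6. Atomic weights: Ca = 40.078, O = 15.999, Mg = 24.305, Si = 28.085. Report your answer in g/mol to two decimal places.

M = 1×40.078 + 1×24.305 + 2×28.085 + 6×15.999

216.55 g/mol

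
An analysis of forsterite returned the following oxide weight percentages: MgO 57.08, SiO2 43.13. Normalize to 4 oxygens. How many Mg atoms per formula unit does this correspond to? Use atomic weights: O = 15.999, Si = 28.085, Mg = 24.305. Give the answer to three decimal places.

1.986 Mg apfu

MgO: 57.08/40.304 = 1.41624 mol → 1.41624 mol Mg, 1.41624 mol O.
SiO2: 43.13/60.083 = 0.71784 mol → 0.71784 mol Si, 1.43568 mol O.
Total oxygen = 2.85192 mol. Normalization factor = 4/2.85192 = 1.40256.
Mg per 4 O = 1.41624 × 1.40256 = 1.986.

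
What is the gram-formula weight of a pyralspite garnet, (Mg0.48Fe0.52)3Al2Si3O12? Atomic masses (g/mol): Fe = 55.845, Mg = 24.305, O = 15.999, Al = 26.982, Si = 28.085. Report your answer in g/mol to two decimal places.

M = 1.44(24.305) + 1.56(55.845) + 2(26.982) + 3(28.085) + 12(15.999)

452.32 g/mol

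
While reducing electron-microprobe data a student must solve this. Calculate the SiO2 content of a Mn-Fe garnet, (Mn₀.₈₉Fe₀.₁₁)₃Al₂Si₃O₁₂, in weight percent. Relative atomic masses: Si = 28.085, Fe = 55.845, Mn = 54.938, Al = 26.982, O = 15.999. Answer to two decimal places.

36.39 wt%

M((Mn₀.₈₉Fe₀.₁₁)₃Al₂Si₃O₁₂) = 495.320 g/mol; M(SiO2) = 60.083 g/mol.
Moles SiO2 per formula unit = 3 Si ÷ 1 = 3.0000.
SiO2 fraction = (3.0000 × 60.083) / 495.320 = 180.249/495.320 = 0.3639.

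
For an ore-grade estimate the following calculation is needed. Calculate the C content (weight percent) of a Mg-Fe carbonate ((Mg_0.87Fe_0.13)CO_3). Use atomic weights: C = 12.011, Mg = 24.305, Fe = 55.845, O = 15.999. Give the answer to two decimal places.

M((Mg_0.87Fe_0.13)CO_3) = 88.413 g/mol.
C contributes 1 × 12.011 = 12.011 g per mole.
12.011/88.413 = 0.1359 → 13.59%.

13.59 weight percent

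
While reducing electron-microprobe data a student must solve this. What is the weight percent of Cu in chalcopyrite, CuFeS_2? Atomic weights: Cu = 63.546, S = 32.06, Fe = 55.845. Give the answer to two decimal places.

Formula mass = 1*63.546 + 1*55.845 + 2*32.06 = 183.511 g/mol, of which 63.546 g is Cu.
So Cu makes up 63.546/183.511 = 0.3463 of the mass, i.e. 34.63%.

34.63 weight percent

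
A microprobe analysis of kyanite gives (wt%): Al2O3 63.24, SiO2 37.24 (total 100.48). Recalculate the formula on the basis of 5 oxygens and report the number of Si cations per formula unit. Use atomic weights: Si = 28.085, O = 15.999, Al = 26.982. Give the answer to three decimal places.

Al2O3: 63.24/101.961 = 0.62024 mol → 1.24048 mol Al, 1.86072 mol O.
SiO2: 37.24/60.083 = 0.61981 mol → 0.61981 mol Si, 1.23962 mol O.
Total oxygen = 3.10034 mol. Normalization factor = 5/3.10034 = 1.61273.
Si per 5 O = 0.61981 × 1.61273 = 1.000.

1.000 Si apfu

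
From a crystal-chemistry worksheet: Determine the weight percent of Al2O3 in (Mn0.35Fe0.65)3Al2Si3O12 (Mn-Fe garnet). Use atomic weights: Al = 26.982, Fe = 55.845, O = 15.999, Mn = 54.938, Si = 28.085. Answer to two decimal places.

M((Mn0.35Fe0.65)3Al2Si3O12) = 496.790 g/mol; M(Al2O3) = 101.961 g/mol.
Moles Al2O3 per formula unit = 2 Al ÷ 2 = 1.0000.
Al2O3 fraction = (1.0000 × 101.961) / 496.790 = 101.961/496.790 = 0.2052.

20.52 wt%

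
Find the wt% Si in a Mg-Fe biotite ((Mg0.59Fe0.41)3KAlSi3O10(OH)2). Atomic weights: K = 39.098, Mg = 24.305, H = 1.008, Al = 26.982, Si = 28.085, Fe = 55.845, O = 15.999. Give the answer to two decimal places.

18.48 wt%

Formula mass = 1.77×24.305 + 1.23×55.845 + 1×39.098 + 1×26.982 + 3×28.085 + 12×15.999 + 2×1.008 = 456.048 g/mol, of which 84.255 g is Si.
So Si makes up 84.255/456.048 = 0.1848 of the mass, i.e. 18.48%.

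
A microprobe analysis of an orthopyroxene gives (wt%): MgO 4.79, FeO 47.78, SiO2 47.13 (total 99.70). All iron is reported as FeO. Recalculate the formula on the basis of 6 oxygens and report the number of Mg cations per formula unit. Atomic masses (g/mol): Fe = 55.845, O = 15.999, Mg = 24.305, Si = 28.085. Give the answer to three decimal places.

MgO: 4.79/40.304 = 0.11885 mol → 0.11885 mol Mg, 0.11885 mol O.
FeO: 47.78/71.844 = 0.66505 mol → 0.66505 mol Fe, 0.66505 mol O.
SiO2: 47.13/60.083 = 0.78441 mol → 0.78441 mol Si, 1.56882 mol O.
Total oxygen = 2.35272 mol. Normalization factor = 6/2.35272 = 2.55024.
Mg per 6 O = 0.11885 × 2.55024 = 0.303.

0.303 Mg apfu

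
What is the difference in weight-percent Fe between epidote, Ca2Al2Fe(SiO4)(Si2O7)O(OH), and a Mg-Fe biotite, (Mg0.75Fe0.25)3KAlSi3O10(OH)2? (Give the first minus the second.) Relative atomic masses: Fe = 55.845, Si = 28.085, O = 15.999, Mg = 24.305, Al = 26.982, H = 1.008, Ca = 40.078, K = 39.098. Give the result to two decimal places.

2.06 percentage points

M(Ca2Al2Fe(SiO4)(Si2O7)O(OH)) = 483.215 g/mol, so wt% Fe = 55.845/483.215 × 100 = 11.56%.
M((Mg0.75Fe0.25)3KAlSi3O10(OH)2) = 440.909 g/mol, so wt% Fe = 41.884/440.909 × 100 = 9.50%.
11.56 − 9.50 = 2.06 pp.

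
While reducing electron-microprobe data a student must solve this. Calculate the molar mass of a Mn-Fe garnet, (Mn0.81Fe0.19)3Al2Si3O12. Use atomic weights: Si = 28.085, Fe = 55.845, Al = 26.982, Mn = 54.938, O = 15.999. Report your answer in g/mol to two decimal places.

495.54 g/mol

The formula mass is the sum 2.43*54.938 + 0.57*55.845 + 2*26.982 + 3*28.085 + 12*15.999.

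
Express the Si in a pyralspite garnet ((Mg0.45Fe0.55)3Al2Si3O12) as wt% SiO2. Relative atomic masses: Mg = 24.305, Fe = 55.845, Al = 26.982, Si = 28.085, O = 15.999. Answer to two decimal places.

39.60 wt%

M((Mg0.45Fe0.55)3Al2Si3O12) = 455.163 g/mol; M(SiO2) = 60.083 g/mol.
Moles SiO2 per formula unit = 3 Si ÷ 1 = 3.0000.
SiO2 fraction = (3.0000 × 60.083) / 455.163 = 180.249/455.163 = 0.3960.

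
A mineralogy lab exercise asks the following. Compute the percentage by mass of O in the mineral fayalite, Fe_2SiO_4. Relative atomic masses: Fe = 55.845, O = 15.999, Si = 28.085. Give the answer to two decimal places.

Molar mass of Fe_2SiO_4: 2×55.845 + 1×28.085 + 4×15.999 = 203.771 g/mol.
Mass of O per formula unit: 4 × 15.999 = 63.996 g.
Weight fraction O = 63.996 / 203.771 = 0.3141.

31.41 mass %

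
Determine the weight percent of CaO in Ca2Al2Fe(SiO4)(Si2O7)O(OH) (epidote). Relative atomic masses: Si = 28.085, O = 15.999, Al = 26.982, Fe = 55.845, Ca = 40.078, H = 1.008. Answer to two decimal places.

23.21 wt%

M(Ca2Al2Fe(SiO4)(Si2O7)O(OH)) = 483.215 g/mol; M(CaO) = 56.077 g/mol.
Moles CaO per formula unit = 2 Ca ÷ 1 = 2.0000.
CaO fraction = (2.0000 × 56.077) / 483.215 = 112.154/483.215 = 0.2321.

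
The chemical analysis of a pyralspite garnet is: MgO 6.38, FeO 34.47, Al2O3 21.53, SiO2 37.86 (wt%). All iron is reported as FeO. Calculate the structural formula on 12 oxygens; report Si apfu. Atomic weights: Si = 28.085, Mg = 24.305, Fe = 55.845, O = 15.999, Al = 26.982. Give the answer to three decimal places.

2.987 Si apfu

MgO: 6.38/40.304 = 0.15830 mol → 0.15830 mol Mg, 0.15830 mol O.
FeO: 34.47/71.844 = 0.47979 mol → 0.47979 mol Fe, 0.47979 mol O.
Al2O3: 21.53/101.961 = 0.21116 mol → 0.42232 mol Al, 0.63348 mol O.
SiO2: 37.86/60.083 = 0.63013 mol → 0.63013 mol Si, 1.26026 mol O.
Total oxygen = 2.53183 mol. Normalization factor = 12/2.53183 = 4.73965.
Si per 12 O = 0.63013 × 4.73965 = 2.987.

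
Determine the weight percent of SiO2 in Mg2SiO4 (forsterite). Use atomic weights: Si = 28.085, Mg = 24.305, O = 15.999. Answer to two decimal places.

Formula mass = 140.691 g/mol.
1 Si → 1.0000 mol SiO2 per formula unit; M(SiO2) = 60.083, so SiO2 mass = 60.083 g.
60.083/140.691 × 100 = 42.71 wt%.

42.71 wt%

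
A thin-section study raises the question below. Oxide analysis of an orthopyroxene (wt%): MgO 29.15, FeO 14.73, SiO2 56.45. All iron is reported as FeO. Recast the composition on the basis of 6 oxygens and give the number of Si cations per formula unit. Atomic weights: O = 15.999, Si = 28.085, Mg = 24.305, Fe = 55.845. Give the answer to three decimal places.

MgO (M=40.304): mol = 0.72325; Mg = 0.72325, O = 0.72325.
FeO (M=71.844): mol = 0.20503; Fe = 0.20503, O = 0.20503.
SiO2 (M=60.083): mol = 0.93953; Si = 0.93953, O = 1.87906.
ΣO = 2.80734; factor = 6/ΣO = 2.13725.
Si apfu = 0.93953 × 2.13725 = 2.008.

2.008 Si apfu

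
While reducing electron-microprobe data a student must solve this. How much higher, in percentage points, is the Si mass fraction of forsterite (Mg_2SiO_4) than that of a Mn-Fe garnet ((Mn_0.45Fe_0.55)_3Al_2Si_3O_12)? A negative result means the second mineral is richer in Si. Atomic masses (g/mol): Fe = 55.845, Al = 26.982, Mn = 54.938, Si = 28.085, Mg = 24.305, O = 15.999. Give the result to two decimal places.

2.99 percentage points

M(Mg_2SiO_4) = 140.691 g/mol, so wt% Si = 28.085/140.691 × 100 = 19.96%.
M((Mn_0.45Fe_0.55)_3Al_2Si_3O_12) = 496.518 g/mol, so wt% Si = 84.255/496.518 × 100 = 16.97%.
19.96 − 16.97 = 2.99 pp.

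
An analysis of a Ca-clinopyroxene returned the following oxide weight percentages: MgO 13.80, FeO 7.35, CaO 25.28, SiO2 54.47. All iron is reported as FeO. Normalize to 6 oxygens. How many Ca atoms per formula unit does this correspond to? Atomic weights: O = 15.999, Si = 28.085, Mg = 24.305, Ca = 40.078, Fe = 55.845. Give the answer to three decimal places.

13.80 wt% MgO ÷ 40.304 g/mol = 0.34240 mol, giving 0.34240 Mg and 0.34240 O.
7.35 wt% FeO ÷ 71.844 g/mol = 0.10230 mol, giving 0.10230 Fe and 0.10230 O.
25.28 wt% CaO ÷ 56.077 g/mol = 0.45081 mol, giving 0.45081 Ca and 0.45081 O.
54.47 wt% SiO2 ÷ 60.083 g/mol = 0.90658 mol, giving 0.90658 Si and 1.81316 O.
Oxygen sums to 2.70867; scaling by 6/2.70867 = 2.21511 puts the formula on 6 O.
Ca: 0.45081 × 2.21511 = 0.999 atoms per formula unit.

0.999 Ca apfu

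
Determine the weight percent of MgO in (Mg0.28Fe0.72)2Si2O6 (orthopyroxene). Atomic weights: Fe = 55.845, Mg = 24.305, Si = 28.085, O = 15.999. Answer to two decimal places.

M((Mg0.28Fe0.72)2Si2O6) = 246.192 g/mol; M(MgO) = 40.304 g/mol.
Moles MgO per formula unit = 0.56 Mg ÷ 1 = 0.5600.
MgO fraction = (0.5600 × 40.304) / 246.192 = 22.570/246.192 = 0.0917.

9.17 wt%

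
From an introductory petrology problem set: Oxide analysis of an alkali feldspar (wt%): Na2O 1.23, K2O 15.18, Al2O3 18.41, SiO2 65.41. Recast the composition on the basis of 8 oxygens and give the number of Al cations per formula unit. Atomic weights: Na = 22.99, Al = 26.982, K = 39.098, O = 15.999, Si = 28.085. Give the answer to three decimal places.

Na2O (M=61.979): mol = 0.01985; Na = 0.03970, O = 0.01985.
K2O (M=94.195): mol = 0.16116; K = 0.32232, O = 0.16116.
Al2O3 (M=101.961): mol = 0.18056; Al = 0.36112, O = 0.54168.
SiO2 (M=60.083): mol = 1.08866; Si = 1.08866, O = 2.17732.
ΣO = 2.90001; factor = 8/ΣO = 2.75861.
Al apfu = 0.36112 × 2.75861 = 0.996.

0.996 Al apfu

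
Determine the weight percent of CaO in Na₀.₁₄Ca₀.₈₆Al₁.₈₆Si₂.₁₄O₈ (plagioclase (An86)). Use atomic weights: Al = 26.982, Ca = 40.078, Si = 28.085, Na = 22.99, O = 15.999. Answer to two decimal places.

Formula mass = 275.966 g/mol.
0.86 Ca → 0.8600 mol CaO per formula unit; M(CaO) = 56.077, so CaO mass = 48.226 g.
48.226/275.966 × 100 = 17.48 wt%.

17.48 wt%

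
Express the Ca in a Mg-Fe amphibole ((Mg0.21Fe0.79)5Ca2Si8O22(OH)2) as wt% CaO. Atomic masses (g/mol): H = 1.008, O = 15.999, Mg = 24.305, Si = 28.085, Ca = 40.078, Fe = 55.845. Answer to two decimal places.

Molar mass of (Mg0.21Fe0.79)5Ca2Si8O22(OH)2 = 1.05×24.305 + 3.95×55.845 + 2×40.078 + 8×28.085 + 24×15.999 + 2×1.008 = 936.936 g/mol.
Each formula unit contains 2 Ca, equivalent to 2/1 = 2.0000 mol CaO.
M(CaO) = 1×40.078 + 1×15.999 = 56.077 g/mol.
Mass of CaO per formula unit = 2.0000 × 56.077 = 112.154 g.
CaO wt% = 112.154 / 936.936 × 100 = 11.97%.

11.97 wt%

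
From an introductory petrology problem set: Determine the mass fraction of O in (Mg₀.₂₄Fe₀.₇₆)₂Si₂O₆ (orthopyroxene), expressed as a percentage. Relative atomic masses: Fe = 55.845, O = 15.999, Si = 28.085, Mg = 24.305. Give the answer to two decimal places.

M((Mg₀.₂₄Fe₀.₇₆)₂Si₂O₆) = 248.715 g/mol.
O contributes 6 × 15.999 = 95.994 g per mole.
95.994/248.715 = 0.3860 → 38.60%.

38.60 weight percent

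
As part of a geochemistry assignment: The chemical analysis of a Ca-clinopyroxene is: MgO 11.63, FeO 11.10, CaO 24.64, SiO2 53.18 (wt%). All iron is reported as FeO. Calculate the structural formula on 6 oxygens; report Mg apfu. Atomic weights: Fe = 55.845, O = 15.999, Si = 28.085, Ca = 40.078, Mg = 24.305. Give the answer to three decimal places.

0.653 Mg apfu

MgO (M=40.304): mol = 0.28856; Mg = 0.28856, O = 0.28856.
FeO (M=71.844): mol = 0.15450; Fe = 0.15450, O = 0.15450.
CaO (M=56.077): mol = 0.43940; Ca = 0.43940, O = 0.43940.
SiO2 (M=60.083): mol = 0.88511; Si = 0.88511, O = 1.77022.
ΣO = 2.65268; factor = 6/ΣO = 2.26186.
Mg apfu = 0.28856 × 2.26186 = 0.653.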